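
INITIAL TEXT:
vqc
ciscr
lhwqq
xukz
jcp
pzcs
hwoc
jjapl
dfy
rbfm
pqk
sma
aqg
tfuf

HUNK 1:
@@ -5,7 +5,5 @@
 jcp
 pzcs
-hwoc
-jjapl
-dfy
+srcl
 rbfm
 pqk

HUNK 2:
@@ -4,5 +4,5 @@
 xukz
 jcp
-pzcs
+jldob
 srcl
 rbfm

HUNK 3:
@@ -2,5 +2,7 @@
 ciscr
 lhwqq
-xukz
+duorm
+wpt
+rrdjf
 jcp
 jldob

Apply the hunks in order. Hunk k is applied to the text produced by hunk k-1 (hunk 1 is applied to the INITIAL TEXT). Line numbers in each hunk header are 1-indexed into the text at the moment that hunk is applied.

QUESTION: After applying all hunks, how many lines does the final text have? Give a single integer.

Answer: 14

Derivation:
Hunk 1: at line 5 remove [hwoc,jjapl,dfy] add [srcl] -> 12 lines: vqc ciscr lhwqq xukz jcp pzcs srcl rbfm pqk sma aqg tfuf
Hunk 2: at line 4 remove [pzcs] add [jldob] -> 12 lines: vqc ciscr lhwqq xukz jcp jldob srcl rbfm pqk sma aqg tfuf
Hunk 3: at line 2 remove [xukz] add [duorm,wpt,rrdjf] -> 14 lines: vqc ciscr lhwqq duorm wpt rrdjf jcp jldob srcl rbfm pqk sma aqg tfuf
Final line count: 14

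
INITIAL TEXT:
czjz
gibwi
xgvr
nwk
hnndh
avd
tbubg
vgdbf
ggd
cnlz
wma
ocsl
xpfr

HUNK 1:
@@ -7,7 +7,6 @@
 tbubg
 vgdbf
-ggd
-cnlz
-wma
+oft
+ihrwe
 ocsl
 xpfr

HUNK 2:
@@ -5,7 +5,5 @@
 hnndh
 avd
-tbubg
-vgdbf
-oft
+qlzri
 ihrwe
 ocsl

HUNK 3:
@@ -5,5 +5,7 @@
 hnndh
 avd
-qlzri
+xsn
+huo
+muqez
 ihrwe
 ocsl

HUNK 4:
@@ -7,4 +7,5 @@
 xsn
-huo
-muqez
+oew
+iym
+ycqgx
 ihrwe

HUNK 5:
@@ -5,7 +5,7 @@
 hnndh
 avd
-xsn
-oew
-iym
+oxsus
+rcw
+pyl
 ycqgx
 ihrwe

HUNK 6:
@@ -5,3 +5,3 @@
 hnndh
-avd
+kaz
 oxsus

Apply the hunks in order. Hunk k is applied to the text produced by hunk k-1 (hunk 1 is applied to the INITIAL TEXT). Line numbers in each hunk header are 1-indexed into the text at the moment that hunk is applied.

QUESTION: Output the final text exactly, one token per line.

Answer: czjz
gibwi
xgvr
nwk
hnndh
kaz
oxsus
rcw
pyl
ycqgx
ihrwe
ocsl
xpfr

Derivation:
Hunk 1: at line 7 remove [ggd,cnlz,wma] add [oft,ihrwe] -> 12 lines: czjz gibwi xgvr nwk hnndh avd tbubg vgdbf oft ihrwe ocsl xpfr
Hunk 2: at line 5 remove [tbubg,vgdbf,oft] add [qlzri] -> 10 lines: czjz gibwi xgvr nwk hnndh avd qlzri ihrwe ocsl xpfr
Hunk 3: at line 5 remove [qlzri] add [xsn,huo,muqez] -> 12 lines: czjz gibwi xgvr nwk hnndh avd xsn huo muqez ihrwe ocsl xpfr
Hunk 4: at line 7 remove [huo,muqez] add [oew,iym,ycqgx] -> 13 lines: czjz gibwi xgvr nwk hnndh avd xsn oew iym ycqgx ihrwe ocsl xpfr
Hunk 5: at line 5 remove [xsn,oew,iym] add [oxsus,rcw,pyl] -> 13 lines: czjz gibwi xgvr nwk hnndh avd oxsus rcw pyl ycqgx ihrwe ocsl xpfr
Hunk 6: at line 5 remove [avd] add [kaz] -> 13 lines: czjz gibwi xgvr nwk hnndh kaz oxsus rcw pyl ycqgx ihrwe ocsl xpfr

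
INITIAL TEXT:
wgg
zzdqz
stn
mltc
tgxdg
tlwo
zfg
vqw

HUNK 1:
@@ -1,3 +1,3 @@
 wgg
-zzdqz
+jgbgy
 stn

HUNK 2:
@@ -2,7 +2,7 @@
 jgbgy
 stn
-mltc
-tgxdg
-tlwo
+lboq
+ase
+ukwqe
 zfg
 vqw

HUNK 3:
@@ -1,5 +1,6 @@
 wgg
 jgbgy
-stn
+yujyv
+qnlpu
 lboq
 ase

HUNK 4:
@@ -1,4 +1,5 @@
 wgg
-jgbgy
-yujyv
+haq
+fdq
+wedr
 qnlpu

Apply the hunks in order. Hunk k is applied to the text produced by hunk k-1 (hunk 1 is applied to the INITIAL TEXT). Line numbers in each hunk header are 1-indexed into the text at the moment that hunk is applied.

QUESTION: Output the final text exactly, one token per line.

Hunk 1: at line 1 remove [zzdqz] add [jgbgy] -> 8 lines: wgg jgbgy stn mltc tgxdg tlwo zfg vqw
Hunk 2: at line 2 remove [mltc,tgxdg,tlwo] add [lboq,ase,ukwqe] -> 8 lines: wgg jgbgy stn lboq ase ukwqe zfg vqw
Hunk 3: at line 1 remove [stn] add [yujyv,qnlpu] -> 9 lines: wgg jgbgy yujyv qnlpu lboq ase ukwqe zfg vqw
Hunk 4: at line 1 remove [jgbgy,yujyv] add [haq,fdq,wedr] -> 10 lines: wgg haq fdq wedr qnlpu lboq ase ukwqe zfg vqw

Answer: wgg
haq
fdq
wedr
qnlpu
lboq
ase
ukwqe
zfg
vqw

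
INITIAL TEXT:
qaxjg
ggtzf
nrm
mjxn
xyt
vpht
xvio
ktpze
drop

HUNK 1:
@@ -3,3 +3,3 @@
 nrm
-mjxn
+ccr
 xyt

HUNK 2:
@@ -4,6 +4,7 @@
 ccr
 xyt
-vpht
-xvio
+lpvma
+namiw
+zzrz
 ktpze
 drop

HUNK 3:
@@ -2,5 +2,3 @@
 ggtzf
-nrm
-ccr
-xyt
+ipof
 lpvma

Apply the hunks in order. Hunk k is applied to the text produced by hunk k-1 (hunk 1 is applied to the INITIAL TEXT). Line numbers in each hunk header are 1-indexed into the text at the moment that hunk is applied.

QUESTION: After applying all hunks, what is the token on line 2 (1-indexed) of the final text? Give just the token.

Hunk 1: at line 3 remove [mjxn] add [ccr] -> 9 lines: qaxjg ggtzf nrm ccr xyt vpht xvio ktpze drop
Hunk 2: at line 4 remove [vpht,xvio] add [lpvma,namiw,zzrz] -> 10 lines: qaxjg ggtzf nrm ccr xyt lpvma namiw zzrz ktpze drop
Hunk 3: at line 2 remove [nrm,ccr,xyt] add [ipof] -> 8 lines: qaxjg ggtzf ipof lpvma namiw zzrz ktpze drop
Final line 2: ggtzf

Answer: ggtzf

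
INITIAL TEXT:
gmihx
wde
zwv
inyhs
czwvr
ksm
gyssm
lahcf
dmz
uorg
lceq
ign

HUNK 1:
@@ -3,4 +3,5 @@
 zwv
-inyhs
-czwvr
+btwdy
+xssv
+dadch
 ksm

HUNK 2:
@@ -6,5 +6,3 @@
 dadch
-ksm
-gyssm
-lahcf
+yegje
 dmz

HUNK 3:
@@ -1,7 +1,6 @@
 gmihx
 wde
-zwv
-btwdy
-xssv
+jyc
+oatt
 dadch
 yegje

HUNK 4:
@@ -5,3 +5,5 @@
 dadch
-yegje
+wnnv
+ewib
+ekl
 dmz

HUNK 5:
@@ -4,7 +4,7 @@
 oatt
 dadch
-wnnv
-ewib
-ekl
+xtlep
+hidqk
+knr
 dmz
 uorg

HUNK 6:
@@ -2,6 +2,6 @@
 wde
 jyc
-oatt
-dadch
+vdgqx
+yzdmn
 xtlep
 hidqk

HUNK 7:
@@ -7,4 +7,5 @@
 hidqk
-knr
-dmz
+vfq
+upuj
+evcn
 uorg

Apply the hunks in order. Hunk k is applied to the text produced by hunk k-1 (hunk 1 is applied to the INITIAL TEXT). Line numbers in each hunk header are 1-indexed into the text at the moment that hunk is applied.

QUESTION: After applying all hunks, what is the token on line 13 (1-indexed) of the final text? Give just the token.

Answer: ign

Derivation:
Hunk 1: at line 3 remove [inyhs,czwvr] add [btwdy,xssv,dadch] -> 13 lines: gmihx wde zwv btwdy xssv dadch ksm gyssm lahcf dmz uorg lceq ign
Hunk 2: at line 6 remove [ksm,gyssm,lahcf] add [yegje] -> 11 lines: gmihx wde zwv btwdy xssv dadch yegje dmz uorg lceq ign
Hunk 3: at line 1 remove [zwv,btwdy,xssv] add [jyc,oatt] -> 10 lines: gmihx wde jyc oatt dadch yegje dmz uorg lceq ign
Hunk 4: at line 5 remove [yegje] add [wnnv,ewib,ekl] -> 12 lines: gmihx wde jyc oatt dadch wnnv ewib ekl dmz uorg lceq ign
Hunk 5: at line 4 remove [wnnv,ewib,ekl] add [xtlep,hidqk,knr] -> 12 lines: gmihx wde jyc oatt dadch xtlep hidqk knr dmz uorg lceq ign
Hunk 6: at line 2 remove [oatt,dadch] add [vdgqx,yzdmn] -> 12 lines: gmihx wde jyc vdgqx yzdmn xtlep hidqk knr dmz uorg lceq ign
Hunk 7: at line 7 remove [knr,dmz] add [vfq,upuj,evcn] -> 13 lines: gmihx wde jyc vdgqx yzdmn xtlep hidqk vfq upuj evcn uorg lceq ign
Final line 13: ign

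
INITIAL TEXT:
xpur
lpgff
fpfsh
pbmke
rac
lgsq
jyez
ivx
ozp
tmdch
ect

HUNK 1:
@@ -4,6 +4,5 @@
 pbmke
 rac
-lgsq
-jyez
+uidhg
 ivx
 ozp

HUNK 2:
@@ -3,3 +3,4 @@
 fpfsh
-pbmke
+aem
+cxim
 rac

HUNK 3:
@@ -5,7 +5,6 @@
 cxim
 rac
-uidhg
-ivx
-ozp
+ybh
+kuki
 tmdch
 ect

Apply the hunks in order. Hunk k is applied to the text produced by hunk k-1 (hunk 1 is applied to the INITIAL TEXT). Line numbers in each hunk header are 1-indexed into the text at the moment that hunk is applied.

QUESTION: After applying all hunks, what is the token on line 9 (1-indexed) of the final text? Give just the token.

Answer: tmdch

Derivation:
Hunk 1: at line 4 remove [lgsq,jyez] add [uidhg] -> 10 lines: xpur lpgff fpfsh pbmke rac uidhg ivx ozp tmdch ect
Hunk 2: at line 3 remove [pbmke] add [aem,cxim] -> 11 lines: xpur lpgff fpfsh aem cxim rac uidhg ivx ozp tmdch ect
Hunk 3: at line 5 remove [uidhg,ivx,ozp] add [ybh,kuki] -> 10 lines: xpur lpgff fpfsh aem cxim rac ybh kuki tmdch ect
Final line 9: tmdch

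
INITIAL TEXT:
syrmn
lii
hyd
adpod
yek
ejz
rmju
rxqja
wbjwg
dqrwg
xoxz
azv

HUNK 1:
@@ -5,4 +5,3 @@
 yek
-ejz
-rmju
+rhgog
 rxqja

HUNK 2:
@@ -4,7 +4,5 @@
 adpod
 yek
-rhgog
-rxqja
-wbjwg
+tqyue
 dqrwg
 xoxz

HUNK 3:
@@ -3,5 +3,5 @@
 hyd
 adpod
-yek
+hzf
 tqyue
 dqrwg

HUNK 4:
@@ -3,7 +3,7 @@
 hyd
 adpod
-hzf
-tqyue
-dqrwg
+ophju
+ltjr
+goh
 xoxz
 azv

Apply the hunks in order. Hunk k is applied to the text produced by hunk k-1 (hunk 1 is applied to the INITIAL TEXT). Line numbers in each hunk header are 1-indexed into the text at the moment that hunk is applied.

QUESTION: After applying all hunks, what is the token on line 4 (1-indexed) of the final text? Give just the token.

Answer: adpod

Derivation:
Hunk 1: at line 5 remove [ejz,rmju] add [rhgog] -> 11 lines: syrmn lii hyd adpod yek rhgog rxqja wbjwg dqrwg xoxz azv
Hunk 2: at line 4 remove [rhgog,rxqja,wbjwg] add [tqyue] -> 9 lines: syrmn lii hyd adpod yek tqyue dqrwg xoxz azv
Hunk 3: at line 3 remove [yek] add [hzf] -> 9 lines: syrmn lii hyd adpod hzf tqyue dqrwg xoxz azv
Hunk 4: at line 3 remove [hzf,tqyue,dqrwg] add [ophju,ltjr,goh] -> 9 lines: syrmn lii hyd adpod ophju ltjr goh xoxz azv
Final line 4: adpod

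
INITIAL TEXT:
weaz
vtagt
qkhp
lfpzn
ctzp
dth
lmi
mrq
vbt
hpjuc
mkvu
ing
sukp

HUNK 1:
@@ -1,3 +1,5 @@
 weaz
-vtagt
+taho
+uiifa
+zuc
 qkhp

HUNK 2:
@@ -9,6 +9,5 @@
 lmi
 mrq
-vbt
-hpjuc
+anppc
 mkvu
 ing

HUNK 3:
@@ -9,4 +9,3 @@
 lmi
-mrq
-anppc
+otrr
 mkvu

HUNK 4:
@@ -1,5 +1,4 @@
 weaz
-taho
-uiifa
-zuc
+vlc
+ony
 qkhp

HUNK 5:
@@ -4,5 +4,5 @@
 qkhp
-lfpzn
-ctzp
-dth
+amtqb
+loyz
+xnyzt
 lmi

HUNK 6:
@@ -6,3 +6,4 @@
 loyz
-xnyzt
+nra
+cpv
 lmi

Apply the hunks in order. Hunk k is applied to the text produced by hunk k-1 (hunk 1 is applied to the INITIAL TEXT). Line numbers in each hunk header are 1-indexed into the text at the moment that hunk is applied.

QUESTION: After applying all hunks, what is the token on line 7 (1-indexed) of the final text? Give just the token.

Answer: nra

Derivation:
Hunk 1: at line 1 remove [vtagt] add [taho,uiifa,zuc] -> 15 lines: weaz taho uiifa zuc qkhp lfpzn ctzp dth lmi mrq vbt hpjuc mkvu ing sukp
Hunk 2: at line 9 remove [vbt,hpjuc] add [anppc] -> 14 lines: weaz taho uiifa zuc qkhp lfpzn ctzp dth lmi mrq anppc mkvu ing sukp
Hunk 3: at line 9 remove [mrq,anppc] add [otrr] -> 13 lines: weaz taho uiifa zuc qkhp lfpzn ctzp dth lmi otrr mkvu ing sukp
Hunk 4: at line 1 remove [taho,uiifa,zuc] add [vlc,ony] -> 12 lines: weaz vlc ony qkhp lfpzn ctzp dth lmi otrr mkvu ing sukp
Hunk 5: at line 4 remove [lfpzn,ctzp,dth] add [amtqb,loyz,xnyzt] -> 12 lines: weaz vlc ony qkhp amtqb loyz xnyzt lmi otrr mkvu ing sukp
Hunk 6: at line 6 remove [xnyzt] add [nra,cpv] -> 13 lines: weaz vlc ony qkhp amtqb loyz nra cpv lmi otrr mkvu ing sukp
Final line 7: nra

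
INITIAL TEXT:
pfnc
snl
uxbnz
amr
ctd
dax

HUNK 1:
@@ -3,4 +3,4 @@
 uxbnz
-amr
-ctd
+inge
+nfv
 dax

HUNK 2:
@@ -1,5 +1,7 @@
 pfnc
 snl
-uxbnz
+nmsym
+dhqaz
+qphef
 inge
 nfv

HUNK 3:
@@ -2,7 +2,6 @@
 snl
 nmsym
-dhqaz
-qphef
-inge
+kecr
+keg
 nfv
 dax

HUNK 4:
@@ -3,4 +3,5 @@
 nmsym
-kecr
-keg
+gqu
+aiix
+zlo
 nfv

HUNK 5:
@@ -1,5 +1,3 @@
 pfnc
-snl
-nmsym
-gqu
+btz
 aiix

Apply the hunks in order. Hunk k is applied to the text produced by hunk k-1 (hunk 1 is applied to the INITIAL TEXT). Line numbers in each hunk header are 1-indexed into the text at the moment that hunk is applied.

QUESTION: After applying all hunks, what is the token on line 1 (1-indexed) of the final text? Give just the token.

Hunk 1: at line 3 remove [amr,ctd] add [inge,nfv] -> 6 lines: pfnc snl uxbnz inge nfv dax
Hunk 2: at line 1 remove [uxbnz] add [nmsym,dhqaz,qphef] -> 8 lines: pfnc snl nmsym dhqaz qphef inge nfv dax
Hunk 3: at line 2 remove [dhqaz,qphef,inge] add [kecr,keg] -> 7 lines: pfnc snl nmsym kecr keg nfv dax
Hunk 4: at line 3 remove [kecr,keg] add [gqu,aiix,zlo] -> 8 lines: pfnc snl nmsym gqu aiix zlo nfv dax
Hunk 5: at line 1 remove [snl,nmsym,gqu] add [btz] -> 6 lines: pfnc btz aiix zlo nfv dax
Final line 1: pfnc

Answer: pfnc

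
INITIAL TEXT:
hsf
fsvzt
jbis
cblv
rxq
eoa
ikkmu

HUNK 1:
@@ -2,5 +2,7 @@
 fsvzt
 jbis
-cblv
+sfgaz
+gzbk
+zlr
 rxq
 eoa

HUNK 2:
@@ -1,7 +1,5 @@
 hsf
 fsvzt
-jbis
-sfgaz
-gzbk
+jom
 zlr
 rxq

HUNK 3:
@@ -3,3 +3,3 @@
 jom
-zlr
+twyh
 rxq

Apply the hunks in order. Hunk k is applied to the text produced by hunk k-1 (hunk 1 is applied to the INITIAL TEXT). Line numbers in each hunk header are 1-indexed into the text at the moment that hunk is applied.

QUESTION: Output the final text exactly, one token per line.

Answer: hsf
fsvzt
jom
twyh
rxq
eoa
ikkmu

Derivation:
Hunk 1: at line 2 remove [cblv] add [sfgaz,gzbk,zlr] -> 9 lines: hsf fsvzt jbis sfgaz gzbk zlr rxq eoa ikkmu
Hunk 2: at line 1 remove [jbis,sfgaz,gzbk] add [jom] -> 7 lines: hsf fsvzt jom zlr rxq eoa ikkmu
Hunk 3: at line 3 remove [zlr] add [twyh] -> 7 lines: hsf fsvzt jom twyh rxq eoa ikkmu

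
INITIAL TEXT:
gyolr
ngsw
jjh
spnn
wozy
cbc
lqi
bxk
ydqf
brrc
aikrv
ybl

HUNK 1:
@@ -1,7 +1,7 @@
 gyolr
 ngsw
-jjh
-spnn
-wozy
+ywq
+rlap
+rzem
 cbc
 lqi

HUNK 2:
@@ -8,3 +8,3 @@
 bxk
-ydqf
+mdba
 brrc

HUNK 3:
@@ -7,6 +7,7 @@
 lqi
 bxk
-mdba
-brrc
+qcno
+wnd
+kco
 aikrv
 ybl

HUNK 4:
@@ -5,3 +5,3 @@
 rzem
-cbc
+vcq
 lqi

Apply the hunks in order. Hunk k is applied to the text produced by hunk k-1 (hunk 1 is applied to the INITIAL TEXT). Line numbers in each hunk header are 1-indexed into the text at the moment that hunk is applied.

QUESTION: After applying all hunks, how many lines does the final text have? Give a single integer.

Hunk 1: at line 1 remove [jjh,spnn,wozy] add [ywq,rlap,rzem] -> 12 lines: gyolr ngsw ywq rlap rzem cbc lqi bxk ydqf brrc aikrv ybl
Hunk 2: at line 8 remove [ydqf] add [mdba] -> 12 lines: gyolr ngsw ywq rlap rzem cbc lqi bxk mdba brrc aikrv ybl
Hunk 3: at line 7 remove [mdba,brrc] add [qcno,wnd,kco] -> 13 lines: gyolr ngsw ywq rlap rzem cbc lqi bxk qcno wnd kco aikrv ybl
Hunk 4: at line 5 remove [cbc] add [vcq] -> 13 lines: gyolr ngsw ywq rlap rzem vcq lqi bxk qcno wnd kco aikrv ybl
Final line count: 13

Answer: 13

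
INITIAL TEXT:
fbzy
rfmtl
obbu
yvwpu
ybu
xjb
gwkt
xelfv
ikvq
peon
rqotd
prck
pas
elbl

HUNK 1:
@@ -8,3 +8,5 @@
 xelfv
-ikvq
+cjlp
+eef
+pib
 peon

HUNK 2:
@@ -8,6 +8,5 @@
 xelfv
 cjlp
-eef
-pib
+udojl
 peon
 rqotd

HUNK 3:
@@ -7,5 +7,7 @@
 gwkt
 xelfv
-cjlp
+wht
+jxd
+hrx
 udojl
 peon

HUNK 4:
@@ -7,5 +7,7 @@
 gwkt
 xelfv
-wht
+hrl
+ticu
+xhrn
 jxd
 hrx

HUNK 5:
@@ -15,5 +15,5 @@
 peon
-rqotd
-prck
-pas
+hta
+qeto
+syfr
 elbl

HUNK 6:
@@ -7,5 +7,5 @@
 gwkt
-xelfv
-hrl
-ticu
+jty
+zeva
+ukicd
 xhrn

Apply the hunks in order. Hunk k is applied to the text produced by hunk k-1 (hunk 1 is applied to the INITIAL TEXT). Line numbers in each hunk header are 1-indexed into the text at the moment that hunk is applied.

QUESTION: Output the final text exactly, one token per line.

Answer: fbzy
rfmtl
obbu
yvwpu
ybu
xjb
gwkt
jty
zeva
ukicd
xhrn
jxd
hrx
udojl
peon
hta
qeto
syfr
elbl

Derivation:
Hunk 1: at line 8 remove [ikvq] add [cjlp,eef,pib] -> 16 lines: fbzy rfmtl obbu yvwpu ybu xjb gwkt xelfv cjlp eef pib peon rqotd prck pas elbl
Hunk 2: at line 8 remove [eef,pib] add [udojl] -> 15 lines: fbzy rfmtl obbu yvwpu ybu xjb gwkt xelfv cjlp udojl peon rqotd prck pas elbl
Hunk 3: at line 7 remove [cjlp] add [wht,jxd,hrx] -> 17 lines: fbzy rfmtl obbu yvwpu ybu xjb gwkt xelfv wht jxd hrx udojl peon rqotd prck pas elbl
Hunk 4: at line 7 remove [wht] add [hrl,ticu,xhrn] -> 19 lines: fbzy rfmtl obbu yvwpu ybu xjb gwkt xelfv hrl ticu xhrn jxd hrx udojl peon rqotd prck pas elbl
Hunk 5: at line 15 remove [rqotd,prck,pas] add [hta,qeto,syfr] -> 19 lines: fbzy rfmtl obbu yvwpu ybu xjb gwkt xelfv hrl ticu xhrn jxd hrx udojl peon hta qeto syfr elbl
Hunk 6: at line 7 remove [xelfv,hrl,ticu] add [jty,zeva,ukicd] -> 19 lines: fbzy rfmtl obbu yvwpu ybu xjb gwkt jty zeva ukicd xhrn jxd hrx udojl peon hta qeto syfr elbl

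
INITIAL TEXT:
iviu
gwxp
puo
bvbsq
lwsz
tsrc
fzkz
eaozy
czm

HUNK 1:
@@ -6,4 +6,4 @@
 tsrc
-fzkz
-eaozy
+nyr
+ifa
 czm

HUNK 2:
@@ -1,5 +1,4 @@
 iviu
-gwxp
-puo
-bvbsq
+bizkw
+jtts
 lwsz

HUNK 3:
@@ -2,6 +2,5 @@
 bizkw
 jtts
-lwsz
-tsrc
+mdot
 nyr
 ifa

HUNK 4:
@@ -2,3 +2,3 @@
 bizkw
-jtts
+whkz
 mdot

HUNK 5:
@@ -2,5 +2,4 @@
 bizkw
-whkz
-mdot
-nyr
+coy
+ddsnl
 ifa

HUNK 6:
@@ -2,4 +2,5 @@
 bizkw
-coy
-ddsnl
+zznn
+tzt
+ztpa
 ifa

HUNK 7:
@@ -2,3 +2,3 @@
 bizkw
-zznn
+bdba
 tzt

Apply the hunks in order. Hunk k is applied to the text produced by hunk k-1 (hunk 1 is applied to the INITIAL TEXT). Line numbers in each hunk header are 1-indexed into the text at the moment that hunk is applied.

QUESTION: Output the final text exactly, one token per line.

Hunk 1: at line 6 remove [fzkz,eaozy] add [nyr,ifa] -> 9 lines: iviu gwxp puo bvbsq lwsz tsrc nyr ifa czm
Hunk 2: at line 1 remove [gwxp,puo,bvbsq] add [bizkw,jtts] -> 8 lines: iviu bizkw jtts lwsz tsrc nyr ifa czm
Hunk 3: at line 2 remove [lwsz,tsrc] add [mdot] -> 7 lines: iviu bizkw jtts mdot nyr ifa czm
Hunk 4: at line 2 remove [jtts] add [whkz] -> 7 lines: iviu bizkw whkz mdot nyr ifa czm
Hunk 5: at line 2 remove [whkz,mdot,nyr] add [coy,ddsnl] -> 6 lines: iviu bizkw coy ddsnl ifa czm
Hunk 6: at line 2 remove [coy,ddsnl] add [zznn,tzt,ztpa] -> 7 lines: iviu bizkw zznn tzt ztpa ifa czm
Hunk 7: at line 2 remove [zznn] add [bdba] -> 7 lines: iviu bizkw bdba tzt ztpa ifa czm

Answer: iviu
bizkw
bdba
tzt
ztpa
ifa
czm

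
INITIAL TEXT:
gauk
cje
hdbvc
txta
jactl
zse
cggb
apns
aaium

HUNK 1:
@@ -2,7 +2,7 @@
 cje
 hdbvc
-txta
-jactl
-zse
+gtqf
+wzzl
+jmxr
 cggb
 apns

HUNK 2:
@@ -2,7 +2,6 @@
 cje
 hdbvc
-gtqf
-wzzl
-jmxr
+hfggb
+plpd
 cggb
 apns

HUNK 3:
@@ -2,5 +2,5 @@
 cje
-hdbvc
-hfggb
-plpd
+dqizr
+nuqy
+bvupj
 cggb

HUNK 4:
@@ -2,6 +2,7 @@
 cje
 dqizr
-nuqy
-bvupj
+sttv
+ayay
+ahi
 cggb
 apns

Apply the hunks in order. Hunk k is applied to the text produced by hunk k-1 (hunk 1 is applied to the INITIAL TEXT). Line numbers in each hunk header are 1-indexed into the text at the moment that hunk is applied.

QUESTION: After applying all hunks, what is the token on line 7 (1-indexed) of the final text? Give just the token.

Hunk 1: at line 2 remove [txta,jactl,zse] add [gtqf,wzzl,jmxr] -> 9 lines: gauk cje hdbvc gtqf wzzl jmxr cggb apns aaium
Hunk 2: at line 2 remove [gtqf,wzzl,jmxr] add [hfggb,plpd] -> 8 lines: gauk cje hdbvc hfggb plpd cggb apns aaium
Hunk 3: at line 2 remove [hdbvc,hfggb,plpd] add [dqizr,nuqy,bvupj] -> 8 lines: gauk cje dqizr nuqy bvupj cggb apns aaium
Hunk 4: at line 2 remove [nuqy,bvupj] add [sttv,ayay,ahi] -> 9 lines: gauk cje dqizr sttv ayay ahi cggb apns aaium
Final line 7: cggb

Answer: cggb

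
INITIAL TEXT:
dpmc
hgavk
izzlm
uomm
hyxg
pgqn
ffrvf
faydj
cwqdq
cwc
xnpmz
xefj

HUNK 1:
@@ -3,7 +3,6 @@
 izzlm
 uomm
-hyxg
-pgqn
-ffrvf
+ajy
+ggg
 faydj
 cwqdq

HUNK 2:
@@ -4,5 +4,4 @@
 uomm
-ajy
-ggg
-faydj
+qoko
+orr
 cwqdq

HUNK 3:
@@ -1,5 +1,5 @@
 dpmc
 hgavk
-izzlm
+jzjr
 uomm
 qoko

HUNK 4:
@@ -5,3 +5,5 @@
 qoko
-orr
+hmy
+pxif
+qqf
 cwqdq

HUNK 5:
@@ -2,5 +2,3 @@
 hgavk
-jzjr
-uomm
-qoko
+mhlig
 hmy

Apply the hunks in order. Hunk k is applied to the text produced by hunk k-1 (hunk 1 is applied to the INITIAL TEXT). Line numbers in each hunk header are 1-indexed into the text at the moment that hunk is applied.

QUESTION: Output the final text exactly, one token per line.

Hunk 1: at line 3 remove [hyxg,pgqn,ffrvf] add [ajy,ggg] -> 11 lines: dpmc hgavk izzlm uomm ajy ggg faydj cwqdq cwc xnpmz xefj
Hunk 2: at line 4 remove [ajy,ggg,faydj] add [qoko,orr] -> 10 lines: dpmc hgavk izzlm uomm qoko orr cwqdq cwc xnpmz xefj
Hunk 3: at line 1 remove [izzlm] add [jzjr] -> 10 lines: dpmc hgavk jzjr uomm qoko orr cwqdq cwc xnpmz xefj
Hunk 4: at line 5 remove [orr] add [hmy,pxif,qqf] -> 12 lines: dpmc hgavk jzjr uomm qoko hmy pxif qqf cwqdq cwc xnpmz xefj
Hunk 5: at line 2 remove [jzjr,uomm,qoko] add [mhlig] -> 10 lines: dpmc hgavk mhlig hmy pxif qqf cwqdq cwc xnpmz xefj

Answer: dpmc
hgavk
mhlig
hmy
pxif
qqf
cwqdq
cwc
xnpmz
xefj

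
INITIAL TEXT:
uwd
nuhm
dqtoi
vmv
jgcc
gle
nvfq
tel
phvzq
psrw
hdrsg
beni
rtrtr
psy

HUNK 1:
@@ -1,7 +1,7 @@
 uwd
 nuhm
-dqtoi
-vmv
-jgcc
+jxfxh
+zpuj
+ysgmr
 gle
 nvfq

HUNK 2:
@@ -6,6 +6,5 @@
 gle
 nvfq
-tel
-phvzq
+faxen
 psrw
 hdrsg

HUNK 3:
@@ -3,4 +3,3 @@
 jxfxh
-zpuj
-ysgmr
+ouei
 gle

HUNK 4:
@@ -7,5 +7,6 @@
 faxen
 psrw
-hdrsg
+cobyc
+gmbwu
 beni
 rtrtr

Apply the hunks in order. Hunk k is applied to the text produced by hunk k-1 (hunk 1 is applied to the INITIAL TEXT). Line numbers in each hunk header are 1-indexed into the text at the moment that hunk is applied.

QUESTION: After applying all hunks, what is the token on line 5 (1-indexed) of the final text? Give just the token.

Answer: gle

Derivation:
Hunk 1: at line 1 remove [dqtoi,vmv,jgcc] add [jxfxh,zpuj,ysgmr] -> 14 lines: uwd nuhm jxfxh zpuj ysgmr gle nvfq tel phvzq psrw hdrsg beni rtrtr psy
Hunk 2: at line 6 remove [tel,phvzq] add [faxen] -> 13 lines: uwd nuhm jxfxh zpuj ysgmr gle nvfq faxen psrw hdrsg beni rtrtr psy
Hunk 3: at line 3 remove [zpuj,ysgmr] add [ouei] -> 12 lines: uwd nuhm jxfxh ouei gle nvfq faxen psrw hdrsg beni rtrtr psy
Hunk 4: at line 7 remove [hdrsg] add [cobyc,gmbwu] -> 13 lines: uwd nuhm jxfxh ouei gle nvfq faxen psrw cobyc gmbwu beni rtrtr psy
Final line 5: gle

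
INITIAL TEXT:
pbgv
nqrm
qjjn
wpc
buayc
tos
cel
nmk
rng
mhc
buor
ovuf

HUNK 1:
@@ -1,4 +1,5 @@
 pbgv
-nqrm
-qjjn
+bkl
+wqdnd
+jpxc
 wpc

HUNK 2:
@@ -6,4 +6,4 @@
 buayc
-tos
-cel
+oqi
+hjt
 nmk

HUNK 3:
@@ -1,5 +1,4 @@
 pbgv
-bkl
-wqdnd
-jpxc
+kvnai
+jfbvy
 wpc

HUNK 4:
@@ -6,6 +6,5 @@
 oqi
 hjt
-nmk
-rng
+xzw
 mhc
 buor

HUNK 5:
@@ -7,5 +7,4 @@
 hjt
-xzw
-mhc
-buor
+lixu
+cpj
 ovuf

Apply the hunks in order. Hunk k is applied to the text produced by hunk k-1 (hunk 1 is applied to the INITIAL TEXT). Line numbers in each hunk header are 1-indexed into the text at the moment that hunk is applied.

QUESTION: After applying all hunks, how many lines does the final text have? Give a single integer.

Hunk 1: at line 1 remove [nqrm,qjjn] add [bkl,wqdnd,jpxc] -> 13 lines: pbgv bkl wqdnd jpxc wpc buayc tos cel nmk rng mhc buor ovuf
Hunk 2: at line 6 remove [tos,cel] add [oqi,hjt] -> 13 lines: pbgv bkl wqdnd jpxc wpc buayc oqi hjt nmk rng mhc buor ovuf
Hunk 3: at line 1 remove [bkl,wqdnd,jpxc] add [kvnai,jfbvy] -> 12 lines: pbgv kvnai jfbvy wpc buayc oqi hjt nmk rng mhc buor ovuf
Hunk 4: at line 6 remove [nmk,rng] add [xzw] -> 11 lines: pbgv kvnai jfbvy wpc buayc oqi hjt xzw mhc buor ovuf
Hunk 5: at line 7 remove [xzw,mhc,buor] add [lixu,cpj] -> 10 lines: pbgv kvnai jfbvy wpc buayc oqi hjt lixu cpj ovuf
Final line count: 10

Answer: 10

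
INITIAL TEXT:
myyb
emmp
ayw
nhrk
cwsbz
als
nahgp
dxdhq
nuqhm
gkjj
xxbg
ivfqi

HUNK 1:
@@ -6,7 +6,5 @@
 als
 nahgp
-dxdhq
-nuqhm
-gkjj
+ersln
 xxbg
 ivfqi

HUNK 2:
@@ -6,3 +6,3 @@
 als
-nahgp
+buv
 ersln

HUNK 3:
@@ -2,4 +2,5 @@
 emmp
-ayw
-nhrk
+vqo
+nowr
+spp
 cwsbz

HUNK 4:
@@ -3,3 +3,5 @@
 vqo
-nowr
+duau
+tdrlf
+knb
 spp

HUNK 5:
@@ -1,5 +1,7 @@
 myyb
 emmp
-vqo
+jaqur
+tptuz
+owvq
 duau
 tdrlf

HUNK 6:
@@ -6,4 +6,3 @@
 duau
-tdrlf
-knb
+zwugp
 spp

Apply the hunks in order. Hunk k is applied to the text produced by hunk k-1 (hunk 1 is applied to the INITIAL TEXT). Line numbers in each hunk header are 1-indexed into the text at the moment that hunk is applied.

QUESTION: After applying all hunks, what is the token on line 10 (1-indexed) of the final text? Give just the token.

Hunk 1: at line 6 remove [dxdhq,nuqhm,gkjj] add [ersln] -> 10 lines: myyb emmp ayw nhrk cwsbz als nahgp ersln xxbg ivfqi
Hunk 2: at line 6 remove [nahgp] add [buv] -> 10 lines: myyb emmp ayw nhrk cwsbz als buv ersln xxbg ivfqi
Hunk 3: at line 2 remove [ayw,nhrk] add [vqo,nowr,spp] -> 11 lines: myyb emmp vqo nowr spp cwsbz als buv ersln xxbg ivfqi
Hunk 4: at line 3 remove [nowr] add [duau,tdrlf,knb] -> 13 lines: myyb emmp vqo duau tdrlf knb spp cwsbz als buv ersln xxbg ivfqi
Hunk 5: at line 1 remove [vqo] add [jaqur,tptuz,owvq] -> 15 lines: myyb emmp jaqur tptuz owvq duau tdrlf knb spp cwsbz als buv ersln xxbg ivfqi
Hunk 6: at line 6 remove [tdrlf,knb] add [zwugp] -> 14 lines: myyb emmp jaqur tptuz owvq duau zwugp spp cwsbz als buv ersln xxbg ivfqi
Final line 10: als

Answer: als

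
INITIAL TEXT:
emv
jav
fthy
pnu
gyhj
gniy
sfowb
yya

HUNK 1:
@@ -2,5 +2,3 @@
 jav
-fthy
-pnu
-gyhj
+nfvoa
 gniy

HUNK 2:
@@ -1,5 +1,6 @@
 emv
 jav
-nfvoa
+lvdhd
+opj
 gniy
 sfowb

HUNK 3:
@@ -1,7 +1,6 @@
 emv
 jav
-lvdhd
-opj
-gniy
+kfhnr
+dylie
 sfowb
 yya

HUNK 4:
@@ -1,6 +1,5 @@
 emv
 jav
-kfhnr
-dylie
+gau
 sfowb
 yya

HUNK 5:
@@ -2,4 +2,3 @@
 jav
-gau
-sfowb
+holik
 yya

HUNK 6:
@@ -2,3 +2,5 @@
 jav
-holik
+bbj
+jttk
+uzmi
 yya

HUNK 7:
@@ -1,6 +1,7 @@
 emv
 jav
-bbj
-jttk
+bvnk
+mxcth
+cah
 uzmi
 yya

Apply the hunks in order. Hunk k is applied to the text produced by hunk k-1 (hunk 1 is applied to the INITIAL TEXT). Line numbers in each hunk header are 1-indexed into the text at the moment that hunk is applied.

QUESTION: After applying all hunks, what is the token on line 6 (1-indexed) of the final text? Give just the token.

Hunk 1: at line 2 remove [fthy,pnu,gyhj] add [nfvoa] -> 6 lines: emv jav nfvoa gniy sfowb yya
Hunk 2: at line 1 remove [nfvoa] add [lvdhd,opj] -> 7 lines: emv jav lvdhd opj gniy sfowb yya
Hunk 3: at line 1 remove [lvdhd,opj,gniy] add [kfhnr,dylie] -> 6 lines: emv jav kfhnr dylie sfowb yya
Hunk 4: at line 1 remove [kfhnr,dylie] add [gau] -> 5 lines: emv jav gau sfowb yya
Hunk 5: at line 2 remove [gau,sfowb] add [holik] -> 4 lines: emv jav holik yya
Hunk 6: at line 2 remove [holik] add [bbj,jttk,uzmi] -> 6 lines: emv jav bbj jttk uzmi yya
Hunk 7: at line 1 remove [bbj,jttk] add [bvnk,mxcth,cah] -> 7 lines: emv jav bvnk mxcth cah uzmi yya
Final line 6: uzmi

Answer: uzmi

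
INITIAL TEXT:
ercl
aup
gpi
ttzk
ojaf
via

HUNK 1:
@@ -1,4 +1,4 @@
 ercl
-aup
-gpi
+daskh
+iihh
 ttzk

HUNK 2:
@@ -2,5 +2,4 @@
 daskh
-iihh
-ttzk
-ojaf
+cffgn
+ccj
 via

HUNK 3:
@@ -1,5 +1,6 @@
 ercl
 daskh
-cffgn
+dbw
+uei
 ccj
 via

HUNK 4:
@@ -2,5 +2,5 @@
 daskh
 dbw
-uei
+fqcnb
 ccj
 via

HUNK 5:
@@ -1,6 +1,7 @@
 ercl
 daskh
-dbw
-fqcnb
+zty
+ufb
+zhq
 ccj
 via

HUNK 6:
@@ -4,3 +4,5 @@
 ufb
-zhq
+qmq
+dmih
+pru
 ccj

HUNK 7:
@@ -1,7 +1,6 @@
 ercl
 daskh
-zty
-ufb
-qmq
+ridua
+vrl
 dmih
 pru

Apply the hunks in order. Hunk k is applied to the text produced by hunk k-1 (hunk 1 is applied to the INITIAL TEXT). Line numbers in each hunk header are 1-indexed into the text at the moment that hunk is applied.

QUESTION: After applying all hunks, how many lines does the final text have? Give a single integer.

Answer: 8

Derivation:
Hunk 1: at line 1 remove [aup,gpi] add [daskh,iihh] -> 6 lines: ercl daskh iihh ttzk ojaf via
Hunk 2: at line 2 remove [iihh,ttzk,ojaf] add [cffgn,ccj] -> 5 lines: ercl daskh cffgn ccj via
Hunk 3: at line 1 remove [cffgn] add [dbw,uei] -> 6 lines: ercl daskh dbw uei ccj via
Hunk 4: at line 2 remove [uei] add [fqcnb] -> 6 lines: ercl daskh dbw fqcnb ccj via
Hunk 5: at line 1 remove [dbw,fqcnb] add [zty,ufb,zhq] -> 7 lines: ercl daskh zty ufb zhq ccj via
Hunk 6: at line 4 remove [zhq] add [qmq,dmih,pru] -> 9 lines: ercl daskh zty ufb qmq dmih pru ccj via
Hunk 7: at line 1 remove [zty,ufb,qmq] add [ridua,vrl] -> 8 lines: ercl daskh ridua vrl dmih pru ccj via
Final line count: 8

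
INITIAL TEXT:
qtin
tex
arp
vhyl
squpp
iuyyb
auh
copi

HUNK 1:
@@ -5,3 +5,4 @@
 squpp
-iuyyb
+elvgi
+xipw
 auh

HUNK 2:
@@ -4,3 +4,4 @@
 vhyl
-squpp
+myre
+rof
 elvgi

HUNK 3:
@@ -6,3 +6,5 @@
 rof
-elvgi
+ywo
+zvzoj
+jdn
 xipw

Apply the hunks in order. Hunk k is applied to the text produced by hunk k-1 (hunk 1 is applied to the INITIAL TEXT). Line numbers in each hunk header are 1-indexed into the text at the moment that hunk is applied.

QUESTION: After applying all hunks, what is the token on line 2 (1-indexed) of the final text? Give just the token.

Answer: tex

Derivation:
Hunk 1: at line 5 remove [iuyyb] add [elvgi,xipw] -> 9 lines: qtin tex arp vhyl squpp elvgi xipw auh copi
Hunk 2: at line 4 remove [squpp] add [myre,rof] -> 10 lines: qtin tex arp vhyl myre rof elvgi xipw auh copi
Hunk 3: at line 6 remove [elvgi] add [ywo,zvzoj,jdn] -> 12 lines: qtin tex arp vhyl myre rof ywo zvzoj jdn xipw auh copi
Final line 2: tex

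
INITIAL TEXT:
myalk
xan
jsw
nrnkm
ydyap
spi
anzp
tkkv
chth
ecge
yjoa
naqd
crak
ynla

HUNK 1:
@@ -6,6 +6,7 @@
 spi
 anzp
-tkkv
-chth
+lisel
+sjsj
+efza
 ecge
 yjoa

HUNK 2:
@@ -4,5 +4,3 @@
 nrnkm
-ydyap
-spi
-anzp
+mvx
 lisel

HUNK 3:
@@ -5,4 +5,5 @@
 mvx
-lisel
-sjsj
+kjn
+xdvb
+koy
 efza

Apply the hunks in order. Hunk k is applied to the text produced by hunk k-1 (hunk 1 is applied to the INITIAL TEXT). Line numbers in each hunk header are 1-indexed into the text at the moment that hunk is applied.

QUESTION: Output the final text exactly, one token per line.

Answer: myalk
xan
jsw
nrnkm
mvx
kjn
xdvb
koy
efza
ecge
yjoa
naqd
crak
ynla

Derivation:
Hunk 1: at line 6 remove [tkkv,chth] add [lisel,sjsj,efza] -> 15 lines: myalk xan jsw nrnkm ydyap spi anzp lisel sjsj efza ecge yjoa naqd crak ynla
Hunk 2: at line 4 remove [ydyap,spi,anzp] add [mvx] -> 13 lines: myalk xan jsw nrnkm mvx lisel sjsj efza ecge yjoa naqd crak ynla
Hunk 3: at line 5 remove [lisel,sjsj] add [kjn,xdvb,koy] -> 14 lines: myalk xan jsw nrnkm mvx kjn xdvb koy efza ecge yjoa naqd crak ynla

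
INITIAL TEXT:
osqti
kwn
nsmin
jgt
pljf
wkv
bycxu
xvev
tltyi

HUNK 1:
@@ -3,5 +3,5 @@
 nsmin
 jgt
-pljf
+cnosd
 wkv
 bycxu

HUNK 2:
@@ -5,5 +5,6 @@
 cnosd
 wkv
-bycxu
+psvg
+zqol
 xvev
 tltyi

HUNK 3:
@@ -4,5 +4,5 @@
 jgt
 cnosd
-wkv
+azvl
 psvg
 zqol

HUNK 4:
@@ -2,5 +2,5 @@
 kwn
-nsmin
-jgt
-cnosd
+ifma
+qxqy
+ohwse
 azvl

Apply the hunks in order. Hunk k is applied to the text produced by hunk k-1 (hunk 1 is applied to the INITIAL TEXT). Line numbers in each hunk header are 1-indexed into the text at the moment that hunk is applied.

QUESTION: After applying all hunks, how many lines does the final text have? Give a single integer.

Hunk 1: at line 3 remove [pljf] add [cnosd] -> 9 lines: osqti kwn nsmin jgt cnosd wkv bycxu xvev tltyi
Hunk 2: at line 5 remove [bycxu] add [psvg,zqol] -> 10 lines: osqti kwn nsmin jgt cnosd wkv psvg zqol xvev tltyi
Hunk 3: at line 4 remove [wkv] add [azvl] -> 10 lines: osqti kwn nsmin jgt cnosd azvl psvg zqol xvev tltyi
Hunk 4: at line 2 remove [nsmin,jgt,cnosd] add [ifma,qxqy,ohwse] -> 10 lines: osqti kwn ifma qxqy ohwse azvl psvg zqol xvev tltyi
Final line count: 10

Answer: 10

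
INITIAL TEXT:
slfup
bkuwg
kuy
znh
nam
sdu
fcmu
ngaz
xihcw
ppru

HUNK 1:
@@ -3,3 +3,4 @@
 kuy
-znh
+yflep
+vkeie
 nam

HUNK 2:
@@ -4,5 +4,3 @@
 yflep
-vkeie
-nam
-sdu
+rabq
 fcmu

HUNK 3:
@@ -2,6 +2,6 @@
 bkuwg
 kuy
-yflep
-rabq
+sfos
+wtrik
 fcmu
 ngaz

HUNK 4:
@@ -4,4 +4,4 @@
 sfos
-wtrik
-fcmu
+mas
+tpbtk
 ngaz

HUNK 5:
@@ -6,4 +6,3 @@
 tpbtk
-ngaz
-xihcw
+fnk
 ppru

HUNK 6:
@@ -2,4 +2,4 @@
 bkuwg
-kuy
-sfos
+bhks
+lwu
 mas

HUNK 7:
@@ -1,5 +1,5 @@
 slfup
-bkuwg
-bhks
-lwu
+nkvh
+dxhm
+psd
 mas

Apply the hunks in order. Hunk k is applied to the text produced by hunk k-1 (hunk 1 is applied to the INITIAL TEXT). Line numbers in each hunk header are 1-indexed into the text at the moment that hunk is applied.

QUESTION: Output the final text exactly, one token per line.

Hunk 1: at line 3 remove [znh] add [yflep,vkeie] -> 11 lines: slfup bkuwg kuy yflep vkeie nam sdu fcmu ngaz xihcw ppru
Hunk 2: at line 4 remove [vkeie,nam,sdu] add [rabq] -> 9 lines: slfup bkuwg kuy yflep rabq fcmu ngaz xihcw ppru
Hunk 3: at line 2 remove [yflep,rabq] add [sfos,wtrik] -> 9 lines: slfup bkuwg kuy sfos wtrik fcmu ngaz xihcw ppru
Hunk 4: at line 4 remove [wtrik,fcmu] add [mas,tpbtk] -> 9 lines: slfup bkuwg kuy sfos mas tpbtk ngaz xihcw ppru
Hunk 5: at line 6 remove [ngaz,xihcw] add [fnk] -> 8 lines: slfup bkuwg kuy sfos mas tpbtk fnk ppru
Hunk 6: at line 2 remove [kuy,sfos] add [bhks,lwu] -> 8 lines: slfup bkuwg bhks lwu mas tpbtk fnk ppru
Hunk 7: at line 1 remove [bkuwg,bhks,lwu] add [nkvh,dxhm,psd] -> 8 lines: slfup nkvh dxhm psd mas tpbtk fnk ppru

Answer: slfup
nkvh
dxhm
psd
mas
tpbtk
fnk
ppru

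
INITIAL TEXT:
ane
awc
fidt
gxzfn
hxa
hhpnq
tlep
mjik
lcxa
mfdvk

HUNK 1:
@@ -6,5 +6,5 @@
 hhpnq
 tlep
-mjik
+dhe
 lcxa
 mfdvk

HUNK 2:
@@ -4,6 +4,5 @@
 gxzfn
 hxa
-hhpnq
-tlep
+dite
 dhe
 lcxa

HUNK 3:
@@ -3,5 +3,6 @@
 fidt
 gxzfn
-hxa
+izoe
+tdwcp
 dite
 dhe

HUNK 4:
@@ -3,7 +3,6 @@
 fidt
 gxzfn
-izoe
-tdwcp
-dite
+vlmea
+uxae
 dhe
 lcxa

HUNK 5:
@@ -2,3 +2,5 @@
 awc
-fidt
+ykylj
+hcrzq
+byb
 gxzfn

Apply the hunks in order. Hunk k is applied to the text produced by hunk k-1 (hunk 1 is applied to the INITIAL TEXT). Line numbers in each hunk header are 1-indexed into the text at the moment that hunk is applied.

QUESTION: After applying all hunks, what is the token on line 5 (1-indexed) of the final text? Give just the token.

Hunk 1: at line 6 remove [mjik] add [dhe] -> 10 lines: ane awc fidt gxzfn hxa hhpnq tlep dhe lcxa mfdvk
Hunk 2: at line 4 remove [hhpnq,tlep] add [dite] -> 9 lines: ane awc fidt gxzfn hxa dite dhe lcxa mfdvk
Hunk 3: at line 3 remove [hxa] add [izoe,tdwcp] -> 10 lines: ane awc fidt gxzfn izoe tdwcp dite dhe lcxa mfdvk
Hunk 4: at line 3 remove [izoe,tdwcp,dite] add [vlmea,uxae] -> 9 lines: ane awc fidt gxzfn vlmea uxae dhe lcxa mfdvk
Hunk 5: at line 2 remove [fidt] add [ykylj,hcrzq,byb] -> 11 lines: ane awc ykylj hcrzq byb gxzfn vlmea uxae dhe lcxa mfdvk
Final line 5: byb

Answer: byb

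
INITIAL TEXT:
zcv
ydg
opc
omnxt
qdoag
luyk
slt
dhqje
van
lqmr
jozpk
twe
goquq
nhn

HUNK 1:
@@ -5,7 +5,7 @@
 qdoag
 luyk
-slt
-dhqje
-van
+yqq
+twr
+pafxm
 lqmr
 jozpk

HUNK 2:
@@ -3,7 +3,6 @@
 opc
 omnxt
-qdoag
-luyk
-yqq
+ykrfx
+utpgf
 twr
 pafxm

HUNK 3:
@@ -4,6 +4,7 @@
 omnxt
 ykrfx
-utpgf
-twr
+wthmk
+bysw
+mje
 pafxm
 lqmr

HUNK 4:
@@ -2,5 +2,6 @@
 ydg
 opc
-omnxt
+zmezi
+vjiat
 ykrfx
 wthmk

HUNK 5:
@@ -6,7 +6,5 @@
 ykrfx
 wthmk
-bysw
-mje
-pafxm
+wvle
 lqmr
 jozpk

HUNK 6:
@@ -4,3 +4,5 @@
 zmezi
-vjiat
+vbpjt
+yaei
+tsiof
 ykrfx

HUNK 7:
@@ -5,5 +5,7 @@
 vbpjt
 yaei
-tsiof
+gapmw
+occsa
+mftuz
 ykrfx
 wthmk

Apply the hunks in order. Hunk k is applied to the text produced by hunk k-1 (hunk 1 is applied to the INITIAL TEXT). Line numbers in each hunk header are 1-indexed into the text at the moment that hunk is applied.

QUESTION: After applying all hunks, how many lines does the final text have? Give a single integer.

Answer: 17

Derivation:
Hunk 1: at line 5 remove [slt,dhqje,van] add [yqq,twr,pafxm] -> 14 lines: zcv ydg opc omnxt qdoag luyk yqq twr pafxm lqmr jozpk twe goquq nhn
Hunk 2: at line 3 remove [qdoag,luyk,yqq] add [ykrfx,utpgf] -> 13 lines: zcv ydg opc omnxt ykrfx utpgf twr pafxm lqmr jozpk twe goquq nhn
Hunk 3: at line 4 remove [utpgf,twr] add [wthmk,bysw,mje] -> 14 lines: zcv ydg opc omnxt ykrfx wthmk bysw mje pafxm lqmr jozpk twe goquq nhn
Hunk 4: at line 2 remove [omnxt] add [zmezi,vjiat] -> 15 lines: zcv ydg opc zmezi vjiat ykrfx wthmk bysw mje pafxm lqmr jozpk twe goquq nhn
Hunk 5: at line 6 remove [bysw,mje,pafxm] add [wvle] -> 13 lines: zcv ydg opc zmezi vjiat ykrfx wthmk wvle lqmr jozpk twe goquq nhn
Hunk 6: at line 4 remove [vjiat] add [vbpjt,yaei,tsiof] -> 15 lines: zcv ydg opc zmezi vbpjt yaei tsiof ykrfx wthmk wvle lqmr jozpk twe goquq nhn
Hunk 7: at line 5 remove [tsiof] add [gapmw,occsa,mftuz] -> 17 lines: zcv ydg opc zmezi vbpjt yaei gapmw occsa mftuz ykrfx wthmk wvle lqmr jozpk twe goquq nhn
Final line count: 17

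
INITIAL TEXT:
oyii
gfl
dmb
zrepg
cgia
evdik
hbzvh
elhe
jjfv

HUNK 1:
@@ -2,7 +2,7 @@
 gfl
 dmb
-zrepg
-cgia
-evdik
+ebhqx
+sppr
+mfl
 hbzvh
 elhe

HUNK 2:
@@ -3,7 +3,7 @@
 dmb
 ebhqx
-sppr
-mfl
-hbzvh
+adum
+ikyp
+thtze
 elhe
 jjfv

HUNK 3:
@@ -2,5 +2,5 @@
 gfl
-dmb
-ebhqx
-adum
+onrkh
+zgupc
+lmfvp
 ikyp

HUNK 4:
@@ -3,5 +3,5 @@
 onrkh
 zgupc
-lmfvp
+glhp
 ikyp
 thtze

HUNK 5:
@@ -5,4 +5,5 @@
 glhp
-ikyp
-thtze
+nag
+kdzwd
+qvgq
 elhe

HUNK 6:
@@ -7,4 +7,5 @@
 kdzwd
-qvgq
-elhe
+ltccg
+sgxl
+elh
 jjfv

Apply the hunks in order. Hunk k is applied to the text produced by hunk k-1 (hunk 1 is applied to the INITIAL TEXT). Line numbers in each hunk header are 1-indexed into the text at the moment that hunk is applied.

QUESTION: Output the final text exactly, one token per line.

Hunk 1: at line 2 remove [zrepg,cgia,evdik] add [ebhqx,sppr,mfl] -> 9 lines: oyii gfl dmb ebhqx sppr mfl hbzvh elhe jjfv
Hunk 2: at line 3 remove [sppr,mfl,hbzvh] add [adum,ikyp,thtze] -> 9 lines: oyii gfl dmb ebhqx adum ikyp thtze elhe jjfv
Hunk 3: at line 2 remove [dmb,ebhqx,adum] add [onrkh,zgupc,lmfvp] -> 9 lines: oyii gfl onrkh zgupc lmfvp ikyp thtze elhe jjfv
Hunk 4: at line 3 remove [lmfvp] add [glhp] -> 9 lines: oyii gfl onrkh zgupc glhp ikyp thtze elhe jjfv
Hunk 5: at line 5 remove [ikyp,thtze] add [nag,kdzwd,qvgq] -> 10 lines: oyii gfl onrkh zgupc glhp nag kdzwd qvgq elhe jjfv
Hunk 6: at line 7 remove [qvgq,elhe] add [ltccg,sgxl,elh] -> 11 lines: oyii gfl onrkh zgupc glhp nag kdzwd ltccg sgxl elh jjfv

Answer: oyii
gfl
onrkh
zgupc
glhp
nag
kdzwd
ltccg
sgxl
elh
jjfv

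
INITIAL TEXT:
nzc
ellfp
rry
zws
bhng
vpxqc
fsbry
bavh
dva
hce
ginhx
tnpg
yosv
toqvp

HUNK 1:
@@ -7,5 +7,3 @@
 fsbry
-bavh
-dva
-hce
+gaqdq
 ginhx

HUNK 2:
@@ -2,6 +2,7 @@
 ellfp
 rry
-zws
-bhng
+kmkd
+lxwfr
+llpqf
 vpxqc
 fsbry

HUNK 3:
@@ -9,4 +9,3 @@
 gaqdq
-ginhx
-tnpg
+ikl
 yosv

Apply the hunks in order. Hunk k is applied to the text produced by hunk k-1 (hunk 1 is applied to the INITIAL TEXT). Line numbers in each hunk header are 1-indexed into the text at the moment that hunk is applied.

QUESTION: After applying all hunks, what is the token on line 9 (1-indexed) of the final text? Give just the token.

Answer: gaqdq

Derivation:
Hunk 1: at line 7 remove [bavh,dva,hce] add [gaqdq] -> 12 lines: nzc ellfp rry zws bhng vpxqc fsbry gaqdq ginhx tnpg yosv toqvp
Hunk 2: at line 2 remove [zws,bhng] add [kmkd,lxwfr,llpqf] -> 13 lines: nzc ellfp rry kmkd lxwfr llpqf vpxqc fsbry gaqdq ginhx tnpg yosv toqvp
Hunk 3: at line 9 remove [ginhx,tnpg] add [ikl] -> 12 lines: nzc ellfp rry kmkd lxwfr llpqf vpxqc fsbry gaqdq ikl yosv toqvp
Final line 9: gaqdq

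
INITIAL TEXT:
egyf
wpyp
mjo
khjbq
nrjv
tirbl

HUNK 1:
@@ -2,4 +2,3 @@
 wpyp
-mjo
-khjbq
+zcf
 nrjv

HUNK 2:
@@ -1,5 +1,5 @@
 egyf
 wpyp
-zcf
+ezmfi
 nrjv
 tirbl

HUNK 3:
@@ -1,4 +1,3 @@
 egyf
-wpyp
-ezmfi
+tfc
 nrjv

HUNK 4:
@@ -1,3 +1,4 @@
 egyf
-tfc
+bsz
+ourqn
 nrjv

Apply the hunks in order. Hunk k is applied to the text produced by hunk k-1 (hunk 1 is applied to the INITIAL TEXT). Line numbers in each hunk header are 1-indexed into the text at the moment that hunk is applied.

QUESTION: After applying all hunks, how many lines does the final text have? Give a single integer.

Answer: 5

Derivation:
Hunk 1: at line 2 remove [mjo,khjbq] add [zcf] -> 5 lines: egyf wpyp zcf nrjv tirbl
Hunk 2: at line 1 remove [zcf] add [ezmfi] -> 5 lines: egyf wpyp ezmfi nrjv tirbl
Hunk 3: at line 1 remove [wpyp,ezmfi] add [tfc] -> 4 lines: egyf tfc nrjv tirbl
Hunk 4: at line 1 remove [tfc] add [bsz,ourqn] -> 5 lines: egyf bsz ourqn nrjv tirbl
Final line count: 5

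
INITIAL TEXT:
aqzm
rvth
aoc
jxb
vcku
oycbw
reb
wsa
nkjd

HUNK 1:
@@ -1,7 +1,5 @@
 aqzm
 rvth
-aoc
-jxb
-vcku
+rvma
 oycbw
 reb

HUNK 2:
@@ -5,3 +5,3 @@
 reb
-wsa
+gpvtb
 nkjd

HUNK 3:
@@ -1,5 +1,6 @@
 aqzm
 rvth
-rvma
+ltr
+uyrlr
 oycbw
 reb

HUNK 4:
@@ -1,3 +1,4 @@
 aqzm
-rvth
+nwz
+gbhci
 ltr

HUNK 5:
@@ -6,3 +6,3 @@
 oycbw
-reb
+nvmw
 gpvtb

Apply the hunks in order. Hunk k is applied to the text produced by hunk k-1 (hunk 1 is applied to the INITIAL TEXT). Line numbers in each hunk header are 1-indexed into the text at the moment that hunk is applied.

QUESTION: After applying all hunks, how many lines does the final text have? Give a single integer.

Answer: 9

Derivation:
Hunk 1: at line 1 remove [aoc,jxb,vcku] add [rvma] -> 7 lines: aqzm rvth rvma oycbw reb wsa nkjd
Hunk 2: at line 5 remove [wsa] add [gpvtb] -> 7 lines: aqzm rvth rvma oycbw reb gpvtb nkjd
Hunk 3: at line 1 remove [rvma] add [ltr,uyrlr] -> 8 lines: aqzm rvth ltr uyrlr oycbw reb gpvtb nkjd
Hunk 4: at line 1 remove [rvth] add [nwz,gbhci] -> 9 lines: aqzm nwz gbhci ltr uyrlr oycbw reb gpvtb nkjd
Hunk 5: at line 6 remove [reb] add [nvmw] -> 9 lines: aqzm nwz gbhci ltr uyrlr oycbw nvmw gpvtb nkjd
Final line count: 9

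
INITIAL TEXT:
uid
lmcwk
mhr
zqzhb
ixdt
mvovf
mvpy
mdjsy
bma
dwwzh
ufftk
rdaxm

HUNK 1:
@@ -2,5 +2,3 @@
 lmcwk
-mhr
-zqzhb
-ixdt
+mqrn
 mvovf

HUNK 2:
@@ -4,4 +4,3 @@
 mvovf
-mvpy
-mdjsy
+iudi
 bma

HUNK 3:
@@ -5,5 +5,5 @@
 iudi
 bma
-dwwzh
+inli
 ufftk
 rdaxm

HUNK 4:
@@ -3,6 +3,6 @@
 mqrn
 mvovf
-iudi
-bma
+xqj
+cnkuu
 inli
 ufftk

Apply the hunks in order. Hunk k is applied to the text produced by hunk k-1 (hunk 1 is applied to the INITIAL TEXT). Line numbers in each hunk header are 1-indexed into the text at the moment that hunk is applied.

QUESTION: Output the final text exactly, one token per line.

Answer: uid
lmcwk
mqrn
mvovf
xqj
cnkuu
inli
ufftk
rdaxm

Derivation:
Hunk 1: at line 2 remove [mhr,zqzhb,ixdt] add [mqrn] -> 10 lines: uid lmcwk mqrn mvovf mvpy mdjsy bma dwwzh ufftk rdaxm
Hunk 2: at line 4 remove [mvpy,mdjsy] add [iudi] -> 9 lines: uid lmcwk mqrn mvovf iudi bma dwwzh ufftk rdaxm
Hunk 3: at line 5 remove [dwwzh] add [inli] -> 9 lines: uid lmcwk mqrn mvovf iudi bma inli ufftk rdaxm
Hunk 4: at line 3 remove [iudi,bma] add [xqj,cnkuu] -> 9 lines: uid lmcwk mqrn mvovf xqj cnkuu inli ufftk rdaxm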